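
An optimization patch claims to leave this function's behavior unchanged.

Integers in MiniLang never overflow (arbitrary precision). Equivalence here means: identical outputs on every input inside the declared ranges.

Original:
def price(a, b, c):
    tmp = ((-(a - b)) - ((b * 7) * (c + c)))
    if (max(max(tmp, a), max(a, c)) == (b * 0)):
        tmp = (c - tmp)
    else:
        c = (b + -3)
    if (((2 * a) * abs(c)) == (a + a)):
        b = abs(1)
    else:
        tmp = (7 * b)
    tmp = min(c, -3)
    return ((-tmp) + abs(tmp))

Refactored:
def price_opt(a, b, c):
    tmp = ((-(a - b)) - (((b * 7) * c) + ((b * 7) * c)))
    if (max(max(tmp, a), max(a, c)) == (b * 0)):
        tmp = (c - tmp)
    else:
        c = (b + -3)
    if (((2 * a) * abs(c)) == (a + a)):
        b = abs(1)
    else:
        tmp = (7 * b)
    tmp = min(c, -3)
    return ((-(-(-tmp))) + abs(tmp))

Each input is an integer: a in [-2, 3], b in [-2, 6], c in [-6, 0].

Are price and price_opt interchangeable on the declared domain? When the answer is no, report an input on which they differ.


Comparing the listings, the differences include: constant usage differs; arithmetic usage differs.
As a probe, take a=0, b=4, c=-3: price runs tmp=172, then (max(max(tmp, a), max(a, c)) == (b * 0)) is false, then c=1, then (((2 * a) * abs(c)) == (a + a)) is true, then b=1, then tmp=-3, then returns 6; price_opt runs tmp=172, then (max(max(tmp, a), max(a, c)) == (b * 0)) is false, then c=1, then (((2 * a) * abs(c)) == (a + a)) is true, then b=1, then tmp=-3, then returns 6; both end at 6.
Checked all 378 inputs in the declared domain: the outputs agree on every one.
verdict: equivalent


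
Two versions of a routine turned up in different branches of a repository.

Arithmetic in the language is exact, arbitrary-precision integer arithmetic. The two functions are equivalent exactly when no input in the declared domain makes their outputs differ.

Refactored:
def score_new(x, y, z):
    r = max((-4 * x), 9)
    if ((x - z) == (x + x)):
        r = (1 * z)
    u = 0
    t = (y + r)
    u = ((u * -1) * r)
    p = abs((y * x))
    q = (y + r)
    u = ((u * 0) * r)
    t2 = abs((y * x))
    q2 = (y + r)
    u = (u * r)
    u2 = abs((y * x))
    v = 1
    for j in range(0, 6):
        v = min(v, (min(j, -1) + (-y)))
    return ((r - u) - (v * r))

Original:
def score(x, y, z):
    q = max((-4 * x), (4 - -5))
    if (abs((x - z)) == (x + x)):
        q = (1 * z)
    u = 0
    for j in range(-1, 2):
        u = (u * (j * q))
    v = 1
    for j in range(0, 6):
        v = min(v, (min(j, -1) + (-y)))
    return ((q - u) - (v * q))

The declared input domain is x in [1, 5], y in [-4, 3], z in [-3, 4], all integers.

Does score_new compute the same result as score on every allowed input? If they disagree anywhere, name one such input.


Evaluate both at x=1, y=-1, z=3.
score: q := 9 | (abs((x - z)) == (x + x)): true | q := 3 | u := 0 | iter j=-1: | u := 0 | iter j=0: | u := 0 | iter j=1: | u := 0 | v := 1 | iter j=0: | v := 0 | iter j=1: | v := 0 | iter j=2: | v := 0 | iter j=3: | v := 0 | iter j=4: | v := 0 | iter j=5: | v := 0 | result 3
score_new: r := 9 | ((x - z) == (x + x)): false | u := 0 | t := 8 | u := 0 | p := 1 | q := 8 | u := 0 | t2 := 1 | q2 := 8 | u := 0 | u2 := 1 | v := 1 | iter j=0: | v := 0 | iter j=1: | v := 0 | iter j=2: | v := 0 | iter j=3: | v := 0 | iter j=4: | v := 0 | iter j=5: | v := 0 | result 9
3 vs 9 — the two versions disagree here.
verdict: not equivalent; witness: x=1, y=-1, z=3


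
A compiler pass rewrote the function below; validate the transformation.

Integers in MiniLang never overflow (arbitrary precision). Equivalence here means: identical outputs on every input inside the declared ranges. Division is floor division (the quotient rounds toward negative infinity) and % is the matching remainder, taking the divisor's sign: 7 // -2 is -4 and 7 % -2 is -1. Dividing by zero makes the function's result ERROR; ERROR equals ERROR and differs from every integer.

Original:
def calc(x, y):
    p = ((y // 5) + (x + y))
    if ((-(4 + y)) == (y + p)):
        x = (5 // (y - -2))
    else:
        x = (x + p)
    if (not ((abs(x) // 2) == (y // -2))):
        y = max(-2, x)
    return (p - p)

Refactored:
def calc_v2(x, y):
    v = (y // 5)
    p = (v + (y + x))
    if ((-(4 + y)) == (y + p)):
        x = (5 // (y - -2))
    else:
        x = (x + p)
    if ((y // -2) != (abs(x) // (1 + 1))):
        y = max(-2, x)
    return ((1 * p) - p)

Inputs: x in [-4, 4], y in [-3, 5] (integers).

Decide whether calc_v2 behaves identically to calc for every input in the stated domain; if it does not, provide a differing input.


Behavior is preserved: although statement counts differ, and boolean connective usage differs, and local variable names differ, and comparison usage differs, and arithmetic usage differs, and constant usage differs, the outputs never diverge.
Tracing x=-3, y=-2: calc: p = -6; ((-(4 + y)) == (y + p)) -> false; x = -9; (not ((abs(x) // 2) == (y // -2))) -> true; y = -2; return 0 | calc_v2: v = -1; p = -6; ((-(4 + y)) == (y + p)) -> false; x = -9; ((y // -2) != (abs(x) // (1 + 1))) -> true; y = -2; return 0 — matching result 0.
Sweeping the whole domain (81 inputs) finds no disagreement.
verdict: equivalent


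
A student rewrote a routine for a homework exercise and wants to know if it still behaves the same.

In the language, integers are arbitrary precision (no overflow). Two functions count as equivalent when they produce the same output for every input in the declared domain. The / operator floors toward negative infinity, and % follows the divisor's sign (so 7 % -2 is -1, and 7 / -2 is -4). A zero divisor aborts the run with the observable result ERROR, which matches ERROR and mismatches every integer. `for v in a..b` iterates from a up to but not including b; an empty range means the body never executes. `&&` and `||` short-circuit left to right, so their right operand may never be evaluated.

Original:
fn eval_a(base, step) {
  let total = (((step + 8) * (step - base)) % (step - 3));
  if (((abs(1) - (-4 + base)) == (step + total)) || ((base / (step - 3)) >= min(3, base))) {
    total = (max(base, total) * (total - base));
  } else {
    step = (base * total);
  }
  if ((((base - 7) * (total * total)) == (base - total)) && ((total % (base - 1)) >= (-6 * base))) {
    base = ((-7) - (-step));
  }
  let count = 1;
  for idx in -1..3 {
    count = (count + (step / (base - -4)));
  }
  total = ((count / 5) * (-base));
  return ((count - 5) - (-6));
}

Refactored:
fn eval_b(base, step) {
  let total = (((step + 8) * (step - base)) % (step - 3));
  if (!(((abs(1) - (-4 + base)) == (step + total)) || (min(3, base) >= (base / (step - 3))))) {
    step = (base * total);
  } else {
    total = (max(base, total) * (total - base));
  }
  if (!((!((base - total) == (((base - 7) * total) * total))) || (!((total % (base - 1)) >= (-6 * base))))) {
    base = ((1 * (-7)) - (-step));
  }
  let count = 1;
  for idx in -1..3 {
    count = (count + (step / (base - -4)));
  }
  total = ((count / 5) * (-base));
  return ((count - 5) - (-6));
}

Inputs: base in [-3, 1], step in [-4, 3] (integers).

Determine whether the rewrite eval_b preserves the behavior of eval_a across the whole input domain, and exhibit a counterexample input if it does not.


Not equivalent: base=-3, step=-4 separates them (-14 vs 50).
eval_a: total = -4; (((abs(1) - (-4 + base)) == (step + total)) || ((base / (step - 3)) >= min(3, base))) -> true; total = 3; ((((base - 7) * (total * total)) == (base - total)) && ((total % (base - 1)) >= (-6 * base))) -> false; count = 1; [idx=-1]; count = -3; [idx=0]; count = -7; [idx=1]; count = -11; [idx=2]; count = -15; total = -9; return -14
eval_b: total = -4; (!(((abs(1) - (-4 + base)) == (step + total)) || (min(3, base) >= (base / (step - 3))))) -> true; step = 12; (!((!((base - total) == (((base - 7) * total) * total))) || (!((total % (base - 1)) >= (-6 * base))))) -> false; count = 1; [idx=-1]; count = 13; [idx=0]; count = 25; [idx=1]; count = 37; [idx=2]; count = 49; total = 27; return 50
verdict: not equivalent; witness: base=-3, step=-4


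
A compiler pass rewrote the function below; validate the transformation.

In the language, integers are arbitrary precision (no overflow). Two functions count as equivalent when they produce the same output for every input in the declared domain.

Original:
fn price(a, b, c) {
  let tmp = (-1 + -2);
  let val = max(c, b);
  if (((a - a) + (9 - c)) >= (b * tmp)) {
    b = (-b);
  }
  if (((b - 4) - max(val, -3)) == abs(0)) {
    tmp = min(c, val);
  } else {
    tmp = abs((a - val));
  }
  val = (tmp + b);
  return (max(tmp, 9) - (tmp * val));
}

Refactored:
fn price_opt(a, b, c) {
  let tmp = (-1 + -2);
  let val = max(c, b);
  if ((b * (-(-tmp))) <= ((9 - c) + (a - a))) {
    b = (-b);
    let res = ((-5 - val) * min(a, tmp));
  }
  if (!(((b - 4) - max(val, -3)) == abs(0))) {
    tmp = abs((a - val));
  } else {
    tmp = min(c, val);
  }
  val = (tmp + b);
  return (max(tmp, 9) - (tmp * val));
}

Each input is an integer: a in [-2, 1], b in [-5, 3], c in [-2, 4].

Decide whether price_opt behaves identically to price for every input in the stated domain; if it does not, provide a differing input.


Behavior is preserved: although min/max/abs usage differs, and comparison usage differs, and statement counts differ, and boolean connective usage differs, and constant usage differs, and arithmetic usage differs, and local variable names differ, the outputs never diverge.
As a probe, take a=-1, b=-4, c=-2: price runs tmp := -3 | val := -2 | (((a - a) + (9 - c)) >= (b * tmp)): false | (((b - 4) - max(val, -3)) == abs(0)): false | tmp := 1 | val := -3 | result 12; price_opt runs tmp := -3 | val := -2 | ((b * (-(-tmp))) <= ((9 - c) + (a - a))): false | (!(((b - 4) - max(val, -3)) == abs(0))): true | tmp := 1 | val := -3 | result 12; both end at 12.
Every one of the 252 inputs gives matching results.
verdict: equivalent


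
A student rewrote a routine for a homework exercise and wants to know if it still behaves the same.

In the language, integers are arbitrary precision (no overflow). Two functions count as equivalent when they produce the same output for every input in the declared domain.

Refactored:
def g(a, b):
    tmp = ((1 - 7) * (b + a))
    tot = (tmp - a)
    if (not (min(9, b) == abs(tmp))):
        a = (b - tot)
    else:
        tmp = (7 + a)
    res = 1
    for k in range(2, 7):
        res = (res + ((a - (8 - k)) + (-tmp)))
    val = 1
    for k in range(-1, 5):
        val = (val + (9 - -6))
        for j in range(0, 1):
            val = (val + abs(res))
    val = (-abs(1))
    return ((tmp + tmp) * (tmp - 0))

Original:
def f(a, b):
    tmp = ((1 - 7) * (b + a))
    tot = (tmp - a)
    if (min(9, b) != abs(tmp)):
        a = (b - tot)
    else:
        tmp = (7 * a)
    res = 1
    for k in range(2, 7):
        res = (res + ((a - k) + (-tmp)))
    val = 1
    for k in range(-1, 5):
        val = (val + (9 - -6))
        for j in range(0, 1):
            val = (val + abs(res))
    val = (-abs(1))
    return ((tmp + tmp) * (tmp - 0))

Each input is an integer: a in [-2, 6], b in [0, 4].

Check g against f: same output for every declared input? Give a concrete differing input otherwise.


Evaluate both at a=0, b=0.
f: tmp = 0; tot = 0; (min(9, b) != abs(tmp)) -> false; tmp = 0; res = 1; [k=2]; res = -1; [k=3]; res = -4; [k=4]; res = -8; [k=5]; res = -13; [k=6]; res = -19; val = 1; [k=-1]; val = 16; [j=0]; val = 35; [k=0]; val = 50; [j=0]; val = 69; [k=1]; val = 84; [j=0]; val = 103; [k=2]; val = 118; [j=0]; val = 137; [k=3]; val = 152; [j=0]; val = 171; [k=4]; val = 186; [j=0]; val = 205; val = -1; return 0
g: tmp = 0; tot = 0; (not (min(9, b) == abs(tmp))) -> false; tmp = 7; res = 1; [k=2]; res = -12; [k=3]; res = -24; [k=4]; res = -35; [k=5]; res = -45; [k=6]; res = -54; val = 1; [k=-1]; val = 16; [j=0]; val = 70; [k=0]; val = 85; [j=0]; val = 139; [k=1]; val = 154; [j=0]; val = 208; [k=2]; val = 223; [j=0]; val = 277; [k=3]; val = 292; [j=0]; val = 346; [k=4]; val = 361; [j=0]; val = 415; val = -1; return 98
0 against 98: the behavior changed.
verdict: not equivalent; witness: a=0, b=0


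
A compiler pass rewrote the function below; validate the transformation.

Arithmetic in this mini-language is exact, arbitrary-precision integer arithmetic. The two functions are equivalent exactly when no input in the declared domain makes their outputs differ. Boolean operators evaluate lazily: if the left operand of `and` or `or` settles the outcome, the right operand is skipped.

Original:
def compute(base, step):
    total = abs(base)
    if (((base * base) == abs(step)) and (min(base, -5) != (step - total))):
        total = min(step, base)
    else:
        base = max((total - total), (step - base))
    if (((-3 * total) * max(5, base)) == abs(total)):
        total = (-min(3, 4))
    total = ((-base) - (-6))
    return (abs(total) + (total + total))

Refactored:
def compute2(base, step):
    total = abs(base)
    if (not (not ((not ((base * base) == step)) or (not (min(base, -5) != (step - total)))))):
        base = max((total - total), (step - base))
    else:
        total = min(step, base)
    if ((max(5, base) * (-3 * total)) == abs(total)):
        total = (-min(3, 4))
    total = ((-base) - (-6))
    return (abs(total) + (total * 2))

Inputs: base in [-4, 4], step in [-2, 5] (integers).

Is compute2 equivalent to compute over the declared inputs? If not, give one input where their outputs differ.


Run the pair on base=-1, step=-1.
compute: total becomes 1; next (((base * base) == abs(step)) and (min(base, -5) != (step - total))) evaluates to true; next total becomes -1; next (((-3 * total) * max(5, base)) == abs(total)) evaluates to false; next total becomes 7; next final value 21
compute2: total becomes 1; next (not (not ((not ((base * base) == step)) or (not (min(base, -5) != (step - total)))))) evaluates to true; next base becomes 0; next ((max(5, base) * (-3 * total)) == abs(total)) evaluates to false; next total becomes 6; next final value 18
21 against 18: the behavior changed.
verdict: not equivalent; witness: base=-1, step=-1


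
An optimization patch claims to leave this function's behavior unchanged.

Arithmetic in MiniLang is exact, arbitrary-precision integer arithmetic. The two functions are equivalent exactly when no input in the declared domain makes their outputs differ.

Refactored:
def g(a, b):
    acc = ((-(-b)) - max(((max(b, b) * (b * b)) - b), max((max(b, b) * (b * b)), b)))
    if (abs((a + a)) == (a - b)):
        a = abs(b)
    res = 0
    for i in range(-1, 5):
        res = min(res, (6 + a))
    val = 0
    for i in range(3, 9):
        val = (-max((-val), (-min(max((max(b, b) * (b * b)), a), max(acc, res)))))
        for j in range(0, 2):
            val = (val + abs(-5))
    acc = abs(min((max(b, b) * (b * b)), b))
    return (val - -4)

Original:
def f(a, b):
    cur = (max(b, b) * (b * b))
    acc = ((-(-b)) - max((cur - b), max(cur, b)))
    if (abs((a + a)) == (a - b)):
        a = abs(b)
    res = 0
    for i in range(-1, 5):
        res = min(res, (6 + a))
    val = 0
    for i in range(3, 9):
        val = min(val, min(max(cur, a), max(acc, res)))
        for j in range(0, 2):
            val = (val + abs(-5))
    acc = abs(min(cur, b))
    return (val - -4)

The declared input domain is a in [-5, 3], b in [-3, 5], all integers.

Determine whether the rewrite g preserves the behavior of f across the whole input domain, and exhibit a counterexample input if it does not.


Changes here: min/max/abs usage differs; local variable names differ; statement counts differ; arithmetic usage differs; the full 81-point sweep finds no disagreement.
verdict: equivalent


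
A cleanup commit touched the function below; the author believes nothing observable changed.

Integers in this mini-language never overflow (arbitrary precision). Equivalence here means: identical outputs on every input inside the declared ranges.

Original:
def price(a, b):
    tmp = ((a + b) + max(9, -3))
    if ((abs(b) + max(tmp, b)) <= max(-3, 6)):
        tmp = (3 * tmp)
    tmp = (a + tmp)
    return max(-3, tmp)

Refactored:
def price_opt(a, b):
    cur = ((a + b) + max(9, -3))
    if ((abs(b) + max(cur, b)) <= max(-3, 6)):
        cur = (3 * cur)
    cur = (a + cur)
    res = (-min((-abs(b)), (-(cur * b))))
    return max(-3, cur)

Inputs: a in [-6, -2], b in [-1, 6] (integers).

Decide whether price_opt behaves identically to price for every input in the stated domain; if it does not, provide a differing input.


Equivalent — the differences include statement counts differ; also min/max/abs usage differs; also local variable names differ; also arithmetic usage differs, yet no declared input distinguishes the two.
One worked example (a=-5, b=-1) — price: tmp=3, then ((abs(b) + max(tmp, b)) <= max(-3, 6)) is true, then tmp=9, then tmp=4, then returns 4; price_opt: cur=3, then ((abs(b) + max(cur, b)) <= max(-3, 6)) is true, then cur=9, then cur=4, then res=1, then returns 4; agreement on 4.
Across all 40 domain points the two functions coincide.
verdict: equivalent


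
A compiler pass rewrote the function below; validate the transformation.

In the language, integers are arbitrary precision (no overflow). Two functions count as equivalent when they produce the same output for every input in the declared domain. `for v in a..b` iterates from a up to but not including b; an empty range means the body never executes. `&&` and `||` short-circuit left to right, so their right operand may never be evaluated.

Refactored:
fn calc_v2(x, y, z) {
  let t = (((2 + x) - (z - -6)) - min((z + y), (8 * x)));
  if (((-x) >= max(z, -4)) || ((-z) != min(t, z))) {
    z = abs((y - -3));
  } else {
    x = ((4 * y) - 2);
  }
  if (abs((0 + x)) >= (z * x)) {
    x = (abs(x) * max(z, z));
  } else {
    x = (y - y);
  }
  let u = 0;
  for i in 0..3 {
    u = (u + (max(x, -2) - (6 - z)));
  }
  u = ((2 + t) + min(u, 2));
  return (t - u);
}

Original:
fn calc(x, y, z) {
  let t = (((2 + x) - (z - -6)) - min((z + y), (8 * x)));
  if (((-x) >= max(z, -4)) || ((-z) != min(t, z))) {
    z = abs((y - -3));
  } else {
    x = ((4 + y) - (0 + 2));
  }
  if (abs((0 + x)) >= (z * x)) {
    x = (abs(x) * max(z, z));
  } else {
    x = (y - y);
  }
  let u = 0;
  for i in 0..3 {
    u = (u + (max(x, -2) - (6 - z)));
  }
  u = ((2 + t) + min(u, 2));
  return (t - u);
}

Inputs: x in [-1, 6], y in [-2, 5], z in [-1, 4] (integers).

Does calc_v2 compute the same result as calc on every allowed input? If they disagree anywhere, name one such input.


x=3, y=-2, z=1 yields 13 from calc but -4 from calc_v2.
verdict: not equivalent; witness: x=3, y=-2, z=1


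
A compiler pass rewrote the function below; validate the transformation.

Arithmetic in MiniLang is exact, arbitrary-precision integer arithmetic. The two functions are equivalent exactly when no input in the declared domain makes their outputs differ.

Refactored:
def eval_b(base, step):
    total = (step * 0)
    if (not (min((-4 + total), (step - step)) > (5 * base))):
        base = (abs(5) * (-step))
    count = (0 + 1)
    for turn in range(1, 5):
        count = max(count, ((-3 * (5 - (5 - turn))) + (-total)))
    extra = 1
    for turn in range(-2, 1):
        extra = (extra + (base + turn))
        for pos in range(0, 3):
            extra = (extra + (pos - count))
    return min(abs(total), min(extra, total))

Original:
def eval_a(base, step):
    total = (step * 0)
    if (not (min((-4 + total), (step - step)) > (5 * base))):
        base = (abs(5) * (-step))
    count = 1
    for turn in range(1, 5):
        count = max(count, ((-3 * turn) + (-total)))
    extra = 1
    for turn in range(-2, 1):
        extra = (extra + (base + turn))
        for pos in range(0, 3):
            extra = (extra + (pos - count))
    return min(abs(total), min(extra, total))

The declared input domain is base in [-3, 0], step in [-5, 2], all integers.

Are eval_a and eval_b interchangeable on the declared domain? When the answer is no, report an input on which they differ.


Equivalent — the differences include arithmetic usage differs; and constant usage differs, yet no declared input distinguishes the two.
As a probe, take base=0, step=-4: eval_a runs total becomes 0; next (not (min((-4 + total), (step - step)) > (5 * base))) evaluates to true; next base becomes 20; next count becomes 1; next at turn=1:; next count becomes 1; next at turn=2:; next count becomes 1; next at turn=3:; next count becomes 1; next at turn=4:; next count becomes 1; next extra becomes 1; next at turn=-2:; next extra becomes 19; next at pos=0:; next extra becomes 18; next at pos=1:; next extra becomes 18; next at pos=2:; next extra becomes 19; next at turn=-1:; next extra becomes 38; next at pos=0:; next extra becomes 37; next at pos=1:; next extra becomes 37; next at pos=2:; next extra becomes 38; next at turn=0:; next extra becomes 58; next at pos=0:; next extra becomes 57; next at pos=1:; next extra becomes 57; next at pos=2:; next extra becomes 58; next final value 0; eval_b runs total becomes 0; next (not (min((-4 + total), (step - step)) > (5 * base))) evaluates to true; next base becomes 20; next count becomes 1; next at turn=1:; next count becomes 1; next at turn=2:; next count becomes 1; next at turn=3:; next count becomes 1; next at turn=4:; next count becomes 1; next extra becomes 1; next at turn=-2:; next extra becomes 19; next at pos=0:; next extra becomes 18; next at pos=1:; next extra becomes 18; next at pos=2:; next extra becomes 19; next at turn=-1:; next extra becomes 38; next at pos=0:; next extra becomes 37; next at pos=1:; next extra becomes 37; next at pos=2:; next extra becomes 38; next at turn=0:; next extra becomes 58; next at pos=0:; next extra becomes 57; next at pos=1:; next extra becomes 57; next at pos=2:; next extra becomes 58; next final value 0; both end at 0.
An exhaustive pass over the 32 declared inputs shows identical outputs.
verdict: equivalent


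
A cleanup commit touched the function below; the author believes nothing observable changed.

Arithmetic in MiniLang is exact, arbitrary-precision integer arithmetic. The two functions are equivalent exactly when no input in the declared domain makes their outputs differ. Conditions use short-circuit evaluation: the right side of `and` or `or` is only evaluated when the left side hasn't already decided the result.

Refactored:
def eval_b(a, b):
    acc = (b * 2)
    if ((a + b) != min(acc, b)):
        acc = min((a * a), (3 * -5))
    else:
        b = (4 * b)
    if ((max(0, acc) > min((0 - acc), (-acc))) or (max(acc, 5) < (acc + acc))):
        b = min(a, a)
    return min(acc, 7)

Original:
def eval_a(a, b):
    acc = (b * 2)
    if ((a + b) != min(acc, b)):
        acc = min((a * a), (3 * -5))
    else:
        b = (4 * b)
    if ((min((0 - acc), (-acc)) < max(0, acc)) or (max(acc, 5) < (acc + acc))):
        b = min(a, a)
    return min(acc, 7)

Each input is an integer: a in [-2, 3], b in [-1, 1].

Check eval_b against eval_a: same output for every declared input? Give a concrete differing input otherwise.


Side by side, the visible changes include: comparison usage differs.
One worked example (a=2, b=-1) — eval_a: acc becomes -2; next ((a + b) != min(acc, b)) evaluates to true; next acc becomes -15; next ((min((0 - acc), (-acc)) < max(0, acc)) or (max(acc, 5) < (acc + acc))) evaluates to false; next final value -15; eval_b: acc becomes -2; next ((a + b) != min(acc, b)) evaluates to true; next acc becomes -15; next ((max(0, acc) > min((0 - acc), (-acc))) or (max(acc, 5) < (acc + acc))) evaluates to false; next final value -15; agreement on -15.
Sweeping the whole domain (18 inputs) finds no disagreement.
verdict: equivalent


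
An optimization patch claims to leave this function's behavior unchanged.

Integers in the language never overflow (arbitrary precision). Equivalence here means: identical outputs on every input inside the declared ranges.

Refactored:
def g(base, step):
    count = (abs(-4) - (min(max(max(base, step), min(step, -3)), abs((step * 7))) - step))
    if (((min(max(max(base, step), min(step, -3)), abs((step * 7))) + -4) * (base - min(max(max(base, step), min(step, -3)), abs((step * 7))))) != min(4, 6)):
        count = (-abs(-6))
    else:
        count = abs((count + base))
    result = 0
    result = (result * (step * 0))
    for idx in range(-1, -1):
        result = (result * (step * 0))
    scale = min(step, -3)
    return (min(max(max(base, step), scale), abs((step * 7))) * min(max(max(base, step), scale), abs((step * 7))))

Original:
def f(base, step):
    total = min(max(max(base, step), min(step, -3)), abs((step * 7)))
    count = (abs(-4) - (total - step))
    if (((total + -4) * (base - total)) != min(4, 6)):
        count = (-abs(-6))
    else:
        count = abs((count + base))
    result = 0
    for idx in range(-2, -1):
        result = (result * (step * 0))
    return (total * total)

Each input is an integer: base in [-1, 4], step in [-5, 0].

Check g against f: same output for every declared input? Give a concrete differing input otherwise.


Equivalent — the differences include statement counts differ, and min/max/abs usage differs, and constant usage differs, and loop structure differs, and arithmetic usage differs, and local variable names differ, yet no declared input distinguishes the two.
Spot check at base=-1, step=-2 — f: total = -1; count = 3; (((total + -4) * (base - total)) != min(4, 6)) -> true; count = -6; result = 0; [idx=-2]; result = 0; return 1. g: count = 3; (((min(max(max(base, step), min(step, -3)), abs((step * 7))) + -4) * (base - min(max(max(base, step), min(step, -3)), abs((step * 7))))) != min(4, 6)) -> true; count = -6; result = 0; result = 0; the idx loop: no iterations; scale = -3; return 1. Both give 1.
An exhaustive pass over the 36 declared inputs shows identical outputs.
verdict: equivalent


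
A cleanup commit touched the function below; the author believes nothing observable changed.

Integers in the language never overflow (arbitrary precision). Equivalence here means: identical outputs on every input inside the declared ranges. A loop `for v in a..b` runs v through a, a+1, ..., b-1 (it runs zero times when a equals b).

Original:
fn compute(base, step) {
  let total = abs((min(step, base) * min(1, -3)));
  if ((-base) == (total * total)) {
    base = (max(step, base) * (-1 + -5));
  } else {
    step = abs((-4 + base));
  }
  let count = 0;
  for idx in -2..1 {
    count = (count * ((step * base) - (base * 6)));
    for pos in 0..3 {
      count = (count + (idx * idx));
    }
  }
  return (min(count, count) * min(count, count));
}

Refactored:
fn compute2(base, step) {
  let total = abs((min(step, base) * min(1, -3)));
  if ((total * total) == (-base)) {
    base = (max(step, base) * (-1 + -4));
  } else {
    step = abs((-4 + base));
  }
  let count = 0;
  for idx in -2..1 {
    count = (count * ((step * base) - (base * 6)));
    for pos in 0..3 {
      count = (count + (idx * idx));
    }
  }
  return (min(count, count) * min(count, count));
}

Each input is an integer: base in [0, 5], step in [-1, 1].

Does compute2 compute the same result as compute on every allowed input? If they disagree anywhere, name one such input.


Consider the input base=0, step=1.
compute: total = 0; ((-base) == (total * total)) -> true; base = -6; count = 0; [idx=-2]; count = 0; [pos=0]; count = 4; [pos=1]; count = 8; [pos=2]; count = 12; [idx=-1]; count = 360; [pos=0]; count = 361; [pos=1]; count = 362; [pos=2]; count = 363; [idx=0]; count = 10890; [pos=0]; count = 10890; [pos=1]; count = 10890; [pos=2]; count = 10890; return 118592100
compute2: total = 0; ((total * total) == (-base)) -> true; base = -5; count = 0; [idx=-2]; count = 0; [pos=0]; count = 4; [pos=1]; count = 8; [pos=2]; count = 12; [idx=-1]; count = 300; [pos=0]; count = 301; [pos=1]; count = 302; [pos=2]; count = 303; [idx=0]; count = 7575; [pos=0]; count = 7575; [pos=1]; count = 7575; [pos=2]; count = 7575; return 57380625
118592100 != 57380625, so the rewrite changes behavior.
verdict: not equivalent; witness: base=0, step=1


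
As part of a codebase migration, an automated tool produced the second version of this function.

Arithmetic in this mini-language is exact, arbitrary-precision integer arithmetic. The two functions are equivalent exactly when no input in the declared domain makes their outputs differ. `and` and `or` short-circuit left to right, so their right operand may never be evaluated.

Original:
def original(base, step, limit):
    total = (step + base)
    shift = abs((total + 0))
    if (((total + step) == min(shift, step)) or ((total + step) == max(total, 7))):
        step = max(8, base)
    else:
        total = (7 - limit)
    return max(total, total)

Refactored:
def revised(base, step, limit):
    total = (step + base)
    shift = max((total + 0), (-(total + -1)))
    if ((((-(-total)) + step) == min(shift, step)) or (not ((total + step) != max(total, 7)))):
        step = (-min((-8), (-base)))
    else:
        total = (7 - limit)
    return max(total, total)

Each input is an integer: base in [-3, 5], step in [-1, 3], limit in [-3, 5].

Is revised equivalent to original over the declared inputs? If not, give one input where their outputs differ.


There is a counterexample at base=-3, step=2, limit=-3: -1 on one side, 10 on the other.
original: total := -1 | shift := 1 | (((total + step) == min(shift, step)) or ((total + step) == max(total, 7))): true | step := 8 | result -1
revised: total := -1 | shift := 2 | ((((-(-total)) + step) == min(shift, step)) or (not ((total + step) != max(total, 7)))): false | total := 10 | result 10
verdict: not equivalent; witness: base=-3, step=2, limit=-3


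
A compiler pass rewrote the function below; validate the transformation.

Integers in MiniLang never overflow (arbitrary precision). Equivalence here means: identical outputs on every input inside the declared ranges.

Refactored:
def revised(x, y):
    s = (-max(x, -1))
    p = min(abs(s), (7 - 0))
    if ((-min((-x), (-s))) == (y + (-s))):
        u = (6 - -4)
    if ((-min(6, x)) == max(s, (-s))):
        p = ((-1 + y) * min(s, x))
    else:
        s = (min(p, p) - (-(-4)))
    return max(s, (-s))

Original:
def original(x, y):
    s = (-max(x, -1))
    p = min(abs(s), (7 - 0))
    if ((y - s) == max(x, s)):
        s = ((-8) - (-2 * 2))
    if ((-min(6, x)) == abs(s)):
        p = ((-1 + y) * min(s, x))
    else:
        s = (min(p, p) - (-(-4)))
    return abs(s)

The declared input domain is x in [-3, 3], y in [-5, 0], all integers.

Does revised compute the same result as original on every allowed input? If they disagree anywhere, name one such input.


Run the pair on x=0, y=0.
original: s becomes 0; next p becomes 0; next ((y - s) == max(x, s)) evaluates to true; next s becomes -4; next ((-min(6, x)) == abs(s)) evaluates to false; next s becomes -4; next final value 4
revised: s becomes 0; next p becomes 0; next ((-min((-x), (-s))) == (y + (-s))) evaluates to true; next u becomes 10; next ((-min(6, x)) == max(s, (-s))) evaluates to true; next p becomes 0; next final value 0
4 vs 0 — the two versions disagree here.
verdict: not equivalent; witness: x=0, y=0


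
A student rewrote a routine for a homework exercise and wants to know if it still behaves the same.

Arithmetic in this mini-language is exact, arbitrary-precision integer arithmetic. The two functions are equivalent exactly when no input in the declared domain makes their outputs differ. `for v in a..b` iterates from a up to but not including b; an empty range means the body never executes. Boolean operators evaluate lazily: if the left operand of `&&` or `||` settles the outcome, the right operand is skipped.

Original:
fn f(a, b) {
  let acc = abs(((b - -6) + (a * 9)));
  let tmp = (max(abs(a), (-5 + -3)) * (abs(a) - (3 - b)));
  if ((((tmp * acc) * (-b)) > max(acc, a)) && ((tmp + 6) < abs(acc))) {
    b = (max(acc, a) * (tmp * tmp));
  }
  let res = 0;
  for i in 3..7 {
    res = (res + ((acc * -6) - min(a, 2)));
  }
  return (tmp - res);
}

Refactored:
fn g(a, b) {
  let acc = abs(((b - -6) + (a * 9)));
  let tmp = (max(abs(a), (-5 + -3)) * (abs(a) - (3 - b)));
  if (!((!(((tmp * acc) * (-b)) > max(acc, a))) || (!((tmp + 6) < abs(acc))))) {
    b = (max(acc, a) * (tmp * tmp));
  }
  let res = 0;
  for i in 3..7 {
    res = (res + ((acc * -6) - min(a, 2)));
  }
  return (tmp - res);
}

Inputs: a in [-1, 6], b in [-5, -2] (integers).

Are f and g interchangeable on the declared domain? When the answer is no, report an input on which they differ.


Equivalent — the differences include boolean connective usage differs, yet no declared input distinguishes the two.
Spot check at a=-1, b=-4 — f: acc becomes 7; next tmp becomes -6; next ((((tmp * acc) * (-b)) > max(acc, a)) && ((tmp + 6) < abs(acc))) evaluates to false; next res becomes 0; next at i=3:; next res becomes -41; next at i=4:; next res becomes -82; next at i=5:; next res becomes -123; next at i=6:; next res becomes -164; next final value 158. g: acc becomes 7; next tmp becomes -6; next (!((!(((tmp * acc) * (-b)) > max(acc, a))) || (!((tmp + 6) < abs(acc))))) evaluates to false; next res becomes 0; next at i=3:; next res becomes -41; next at i=4:; next res becomes -82; next at i=5:; next res becomes -123; next at i=6:; next res becomes -164; next final value 158. Both give 158.
Across all 32 domain points the two functions coincide.
verdict: equivalent


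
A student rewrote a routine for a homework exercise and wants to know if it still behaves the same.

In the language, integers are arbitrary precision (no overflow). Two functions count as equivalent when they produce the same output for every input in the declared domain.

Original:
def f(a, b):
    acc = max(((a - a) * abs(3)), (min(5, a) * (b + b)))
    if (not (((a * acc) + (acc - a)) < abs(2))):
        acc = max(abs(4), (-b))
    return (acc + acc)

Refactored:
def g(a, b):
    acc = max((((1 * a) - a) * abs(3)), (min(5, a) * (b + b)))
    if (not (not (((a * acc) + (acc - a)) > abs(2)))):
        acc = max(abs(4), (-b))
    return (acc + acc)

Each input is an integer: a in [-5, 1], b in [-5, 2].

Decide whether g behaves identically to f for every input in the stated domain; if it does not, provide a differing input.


Input a=-2, b=0: 8 from f versus 0 from g.
verdict: not equivalent; witness: a=-2, b=0


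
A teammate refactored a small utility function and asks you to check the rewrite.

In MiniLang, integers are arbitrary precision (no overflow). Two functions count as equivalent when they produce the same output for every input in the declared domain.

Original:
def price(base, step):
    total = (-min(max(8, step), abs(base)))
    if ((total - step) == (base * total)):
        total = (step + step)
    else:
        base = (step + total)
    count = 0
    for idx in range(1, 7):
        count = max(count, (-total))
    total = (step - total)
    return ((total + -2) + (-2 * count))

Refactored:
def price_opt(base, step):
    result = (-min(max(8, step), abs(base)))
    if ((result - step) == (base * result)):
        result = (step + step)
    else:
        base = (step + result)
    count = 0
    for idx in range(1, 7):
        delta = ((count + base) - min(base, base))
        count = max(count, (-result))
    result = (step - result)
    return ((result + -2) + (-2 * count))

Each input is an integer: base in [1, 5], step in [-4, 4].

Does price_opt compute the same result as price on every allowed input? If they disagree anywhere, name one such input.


Reading the diff, among the changes: arithmetic usage differs, and min/max/abs usage differs, and statement counts differ, and local variable names differ.
Tracing base=2, step=3: price: total := -2 | ((total - step) == (base * total)): false | base := 1 | count := 0 | iter idx=1: | count := 2 | iter idx=2: | count := 2 | iter idx=3: | count := 2 | iter idx=4: | count := 2 | iter idx=5: | count := 2 | iter idx=6: | count := 2 | total := 5 | result -1 | price_opt: result := -2 | ((result - step) == (base * result)): false | base := 1 | count := 0 | iter idx=1: | delta := 0 | count := 2 | iter idx=2: | delta := 2 | count := 2 | iter idx=3: | delta := 2 | count := 2 | iter idx=4: | delta := 2 | count := 2 | iter idx=5: | delta := 2 | count := 2 | iter idx=6: | delta := 2 | count := 2 | result := 5 | result -1 — matching result -1.
Checked all 45 inputs in the declared domain: the outputs agree on every one.
verdict: equivalent


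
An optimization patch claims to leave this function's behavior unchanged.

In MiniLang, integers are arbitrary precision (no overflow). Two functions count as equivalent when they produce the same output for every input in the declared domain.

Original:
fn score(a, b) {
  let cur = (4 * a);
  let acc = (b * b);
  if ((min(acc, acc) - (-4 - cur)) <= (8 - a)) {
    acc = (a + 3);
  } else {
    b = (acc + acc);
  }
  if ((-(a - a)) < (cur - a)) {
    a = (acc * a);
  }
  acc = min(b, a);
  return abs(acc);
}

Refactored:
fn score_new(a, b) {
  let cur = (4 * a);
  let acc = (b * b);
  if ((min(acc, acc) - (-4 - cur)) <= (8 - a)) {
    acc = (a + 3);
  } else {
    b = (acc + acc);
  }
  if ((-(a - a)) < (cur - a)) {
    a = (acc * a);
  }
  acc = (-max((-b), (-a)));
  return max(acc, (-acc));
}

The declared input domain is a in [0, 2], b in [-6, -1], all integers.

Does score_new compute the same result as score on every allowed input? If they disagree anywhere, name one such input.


Comparing the listings, the differences include: min/max/abs usage differs.
As a probe, take a=2, b=-3: score runs cur = 8; acc = 9; ((min(acc, acc) - (-4 - cur)) <= (8 - a)) -> false; b = 18; ((-(a - a)) < (cur - a)) -> true; a = 18; acc = 18; return 18; score_new runs cur = 8; acc = 9; ((min(acc, acc) - (-4 - cur)) <= (8 - a)) -> false; b = 18; ((-(a - a)) < (cur - a)) -> true; a = 18; acc = 18; return 18; both end at 18.
Checked all 18 inputs in the declared domain: the outputs agree on every one.
verdict: equivalent


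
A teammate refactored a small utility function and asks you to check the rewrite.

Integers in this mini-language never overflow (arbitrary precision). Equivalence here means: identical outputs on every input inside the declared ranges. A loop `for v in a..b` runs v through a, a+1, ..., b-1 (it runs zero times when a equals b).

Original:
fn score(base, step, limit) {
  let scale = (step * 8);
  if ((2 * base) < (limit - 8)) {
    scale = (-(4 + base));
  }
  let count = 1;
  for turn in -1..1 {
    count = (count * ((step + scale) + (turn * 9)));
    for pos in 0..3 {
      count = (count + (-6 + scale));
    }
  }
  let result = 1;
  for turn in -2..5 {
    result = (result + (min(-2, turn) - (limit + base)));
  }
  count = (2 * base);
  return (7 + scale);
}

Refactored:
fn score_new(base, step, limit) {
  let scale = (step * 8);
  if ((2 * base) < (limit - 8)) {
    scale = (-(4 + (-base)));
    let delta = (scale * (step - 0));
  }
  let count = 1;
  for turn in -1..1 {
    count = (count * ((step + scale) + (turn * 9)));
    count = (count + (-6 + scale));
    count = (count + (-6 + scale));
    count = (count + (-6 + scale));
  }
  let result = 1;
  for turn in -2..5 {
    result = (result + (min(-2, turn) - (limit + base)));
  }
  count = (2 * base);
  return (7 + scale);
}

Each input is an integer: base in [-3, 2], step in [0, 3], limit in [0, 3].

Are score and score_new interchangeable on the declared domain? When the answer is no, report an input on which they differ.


Try base=-3, step=0, limit=3.
score: scale = 0; ((2 * base) < (limit - 8)) -> true; scale = -1; count = 1; [turn=-1]; count = -10; [pos=0]; count = -17; [pos=1]; count = -24; [pos=2]; count = -31; [turn=0]; count = 31; [pos=0]; count = 24; [pos=1]; count = 17; [pos=2]; count = 10; result = 1; [turn=-2]; result = -1; [turn=-1]; result = -3; [turn=0]; result = -5; [turn=1]; result = -7; [turn=2]; result = -9; [turn=3]; result = -11; [turn=4]; result = -13; count = -6; return 6
score_new: scale = 0; ((2 * base) < (limit - 8)) -> true; scale = -7; delta = 0; count = 1; [turn=-1]; count = -16; count = -29; count = -42; count = -55; [turn=0]; count = 385; count = 372; count = 359; count = 346; result = 1; [turn=-2]; result = -1; [turn=-1]; result = -3; [turn=0]; result = -5; [turn=1]; result = -7; [turn=2]; result = -9; [turn=3]; result = -11; [turn=4]; result = -13; count = -6; return 0
6 against 0: the behavior changed.
verdict: not equivalent; witness: base=-3, step=0, limit=3
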